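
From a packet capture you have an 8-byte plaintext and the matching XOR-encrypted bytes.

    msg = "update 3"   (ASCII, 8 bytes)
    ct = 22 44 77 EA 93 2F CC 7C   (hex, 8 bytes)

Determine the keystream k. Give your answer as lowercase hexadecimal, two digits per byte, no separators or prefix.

5734138be74aec4f

Since ct = msg ⊕ k, XORing both sides with msg gives k = msg ⊕ ct.
byte 0: 75 XOR 22 = 57
byte 1: 70 XOR 44 = 34
byte 2: 64 XOR 77 = 13
byte 3: 61 XOR ea = 8b
byte 4: 74 XOR 93 = e7
byte 5: 65 XOR 2f = 4a
byte 6: 20 XOR cc = ec
byte 7: 33 XOR 7c = 4f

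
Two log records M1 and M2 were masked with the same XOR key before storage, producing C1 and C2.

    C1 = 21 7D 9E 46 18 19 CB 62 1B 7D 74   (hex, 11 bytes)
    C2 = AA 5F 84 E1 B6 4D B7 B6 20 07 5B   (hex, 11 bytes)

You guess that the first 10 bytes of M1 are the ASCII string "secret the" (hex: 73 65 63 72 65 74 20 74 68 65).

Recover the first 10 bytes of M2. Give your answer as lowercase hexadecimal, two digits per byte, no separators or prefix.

f84779d5cb205ca0531f

First, C1 ⊕ C2 = (M1 ⊕ K) ⊕ (M2 ⊕ K) = M1 ⊕ M2, so the key drops out. Then M2 = (M1 ⊕ M2) ⊕ M1 over the first 10 bytes.
byte 0: (21 xor aa) xor 73 = 8b xor 73 = f8
byte 1: (7d xor 5f) xor 65 = 22 xor 65 = 47
byte 2: (9e xor 84) xor 63 = 1a xor 63 = 79
byte 3: (46 xor e1) xor 72 = a7 xor 72 = d5
byte 4: (18 xor b6) xor 65 = ae xor 65 = cb
byte 5: (19 xor 4d) xor 74 = 54 xor 74 = 20
byte 6: (cb xor b7) xor 20 = 7c xor 20 = 5c
byte 7: (62 xor b6) xor 74 = d4 xor 74 = a0
byte 8: (1b xor 20) xor 68 = 3b xor 68 = 53
byte 9: (7d xor 07) xor 65 = 7a xor 65 = 1f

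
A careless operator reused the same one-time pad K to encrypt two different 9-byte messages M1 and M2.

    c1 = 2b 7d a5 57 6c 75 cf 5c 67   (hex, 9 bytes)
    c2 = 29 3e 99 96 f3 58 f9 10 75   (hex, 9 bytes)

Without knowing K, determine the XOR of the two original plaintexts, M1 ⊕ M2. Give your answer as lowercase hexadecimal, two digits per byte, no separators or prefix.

02433cc19f2d364c12

c1 ⊕ c2 = (M1 ⊕ K) ⊕ (M2 ⊕ K) = M1 ⊕ M2 — the shared key cancels under XOR.
00101011 XOR 00101001 = 00000010
01111101 XOR 00111110 = 01000011
10100101 XOR 10011001 = 00111100
01010111 XOR 10010110 = 11000001
01101100 XOR 11110011 = 10011111
01110101 XOR 01011000 = 00101101
11001111 XOR 11111001 = 00110110
01011100 XOR 00010000 = 01001100
01100111 XOR 01110101 = 00010010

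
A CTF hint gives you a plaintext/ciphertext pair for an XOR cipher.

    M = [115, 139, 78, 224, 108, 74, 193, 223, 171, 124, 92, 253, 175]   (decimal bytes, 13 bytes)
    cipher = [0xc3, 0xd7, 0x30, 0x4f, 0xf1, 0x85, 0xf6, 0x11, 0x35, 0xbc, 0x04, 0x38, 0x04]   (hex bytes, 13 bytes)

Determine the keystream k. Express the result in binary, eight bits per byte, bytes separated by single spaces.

Since cipher = M ⊕ k, XORing both sides with M gives k = M ⊕ cipher.
byte 0: 115 ⊕ 195 = 176
byte 1: 139 ⊕ 215 =  92
byte 2:  78 ⊕  48 = 126
byte 3: 224 ⊕  79 = 175
byte 4: 108 ⊕ 241 = 157
byte 5:  74 ⊕ 133 = 207
byte 6: 193 ⊕ 246 =  55
byte 7: 223 ⊕  17 = 206
byte 8: 171 ⊕  53 = 158
byte 9: 124 ⊕ 188 = 192
byte 10:  92 ⊕   4 =  88
byte 11: 253 ⊕  56 = 197
byte 12: 175 ⊕   4 = 171

10110000 01011100 01111110 10101111 10011101 11001111 00110111 11001110 10011110 11000000 01011000 11000101 10101011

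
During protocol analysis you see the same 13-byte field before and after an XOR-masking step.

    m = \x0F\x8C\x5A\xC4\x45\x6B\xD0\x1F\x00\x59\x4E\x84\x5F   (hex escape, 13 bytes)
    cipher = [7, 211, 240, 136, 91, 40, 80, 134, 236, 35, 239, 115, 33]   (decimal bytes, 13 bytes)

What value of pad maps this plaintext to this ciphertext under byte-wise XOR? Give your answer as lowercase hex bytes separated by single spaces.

Since cipher = m ⊕ pad, XORing both sides with m gives pad = m ⊕ cipher.
0f xor 07 = 08
8c xor d3 = 5f
5a xor f0 = aa
c4 xor 88 = 4c
45 xor 5b = 1e
6b xor 28 = 43
d0 xor 50 = 80
1f xor 86 = 99
00 xor ec = ec
59 xor 23 = 7a
4e xor ef = a1
84 xor 73 = f7
5f xor 21 = 7e

08 5f aa 4c 1e 43 80 99 ec 7a a1 f7 7e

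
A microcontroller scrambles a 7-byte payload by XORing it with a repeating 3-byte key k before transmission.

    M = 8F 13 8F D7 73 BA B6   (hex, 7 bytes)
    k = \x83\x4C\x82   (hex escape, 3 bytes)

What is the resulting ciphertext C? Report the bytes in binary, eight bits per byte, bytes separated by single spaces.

00001100 01011111 00001101 01010100 00111111 00111000 00110101

The 3-byte key repeats, so the effective keystream is 83 4c 82 83 4c 82 83.
byte 0: 8f ^ 83 = 0c
byte 1: 13 ^ 4c = 5f
byte 2: 8f ^ 82 = 0d
byte 3: d7 ^ 83 = 54
byte 4: 73 ^ 4c = 3f
byte 5: ba ^ 82 = 38
byte 6: b6 ^ 83 = 35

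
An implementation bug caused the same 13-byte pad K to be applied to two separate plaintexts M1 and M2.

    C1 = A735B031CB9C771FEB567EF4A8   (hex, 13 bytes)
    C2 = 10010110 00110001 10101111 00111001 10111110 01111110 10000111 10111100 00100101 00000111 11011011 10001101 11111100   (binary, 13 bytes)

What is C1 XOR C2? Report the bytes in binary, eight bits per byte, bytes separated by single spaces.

00110001 00000100 00011111 00001000 01110101 11100010 11110000 10100011 11001110 01010001 10100101 01111001 01010100

C1 ⊕ C2 = (M1 ⊕ K) ⊕ (M2 ⊕ K) = M1 ⊕ M2 — the shared key cancels under XOR.
10100111 ^ 10010110 = 00110001
00110101 ^ 00110001 = 00000100
10110000 ^ 10101111 = 00011111
00110001 ^ 00111001 = 00001000
11001011 ^ 10111110 = 01110101
10011100 ^ 01111110 = 11100010
01110111 ^ 10000111 = 11110000
00011111 ^ 10111100 = 10100011
11101011 ^ 00100101 = 11001110
01010110 ^ 00000111 = 01010001
01111110 ^ 11011011 = 10100101
11110100 ^ 10001101 = 01111001
10101000 ^ 11111100 = 01010100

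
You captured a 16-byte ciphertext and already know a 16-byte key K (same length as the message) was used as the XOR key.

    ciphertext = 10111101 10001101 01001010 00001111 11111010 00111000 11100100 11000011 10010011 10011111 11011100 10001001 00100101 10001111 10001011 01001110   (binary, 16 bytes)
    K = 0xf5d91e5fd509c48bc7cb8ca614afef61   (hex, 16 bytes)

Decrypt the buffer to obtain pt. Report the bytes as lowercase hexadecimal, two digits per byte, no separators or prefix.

485454502f3120485454502f3120642f

XOR is its own inverse, so applying the key byte-wise gives the result directly.
189 ^ 245 =  72
141 ^ 217 =  84
 74 ^  30 =  84
 15 ^  95 =  80
250 ^ 213 =  47
 56 ^   9 =  49
228 ^ 196 =  32
195 ^ 139 =  72
147 ^ 199 =  84
159 ^ 203 =  84
220 ^ 140 =  80
137 ^ 166 =  47
 37 ^  20 =  49
143 ^ 175 =  32
139 ^ 239 = 100
 78 ^  97 =  47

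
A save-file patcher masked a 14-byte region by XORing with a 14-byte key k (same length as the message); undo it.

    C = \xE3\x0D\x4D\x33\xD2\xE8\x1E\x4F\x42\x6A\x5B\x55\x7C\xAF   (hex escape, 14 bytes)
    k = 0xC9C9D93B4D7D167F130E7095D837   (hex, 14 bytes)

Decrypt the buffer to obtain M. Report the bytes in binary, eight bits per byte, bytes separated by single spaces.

00101010 11000100 10010100 00001000 10011111 10010101 00001000 00110000 01010001 01100100 00101011 11000000 10100100 10011000

e3 xor c9 = 2a
0d xor c9 = c4
4d xor d9 = 94
33 xor 3b = 08
d2 xor 4d = 9f
e8 xor 7d = 95
1e xor 16 = 08
4f xor 7f = 30
42 xor 13 = 51
6a xor 0e = 64
5b xor 70 = 2b
55 xor 95 = c0
7c xor d8 = a4
af xor 37 = 98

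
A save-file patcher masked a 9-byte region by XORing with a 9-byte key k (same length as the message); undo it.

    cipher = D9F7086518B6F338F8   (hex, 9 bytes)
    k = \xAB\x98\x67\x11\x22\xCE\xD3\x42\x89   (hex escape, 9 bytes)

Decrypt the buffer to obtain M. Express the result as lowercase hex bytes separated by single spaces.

72 6f 6f 74 3a 78 20 7a 71

XOR is its own inverse, so applying the key byte-wise gives the result directly.
byte 0: 217 xor 171 = 114
byte 1: 247 xor 152 = 111
byte 2:   8 xor 103 = 111
byte 3: 101 xor  17 = 116
byte 4:  24 xor  34 =  58
byte 5: 182 xor 206 = 120
byte 6: 243 xor 211 =  32
byte 7:  56 xor  66 = 122
byte 8: 248 xor 137 = 113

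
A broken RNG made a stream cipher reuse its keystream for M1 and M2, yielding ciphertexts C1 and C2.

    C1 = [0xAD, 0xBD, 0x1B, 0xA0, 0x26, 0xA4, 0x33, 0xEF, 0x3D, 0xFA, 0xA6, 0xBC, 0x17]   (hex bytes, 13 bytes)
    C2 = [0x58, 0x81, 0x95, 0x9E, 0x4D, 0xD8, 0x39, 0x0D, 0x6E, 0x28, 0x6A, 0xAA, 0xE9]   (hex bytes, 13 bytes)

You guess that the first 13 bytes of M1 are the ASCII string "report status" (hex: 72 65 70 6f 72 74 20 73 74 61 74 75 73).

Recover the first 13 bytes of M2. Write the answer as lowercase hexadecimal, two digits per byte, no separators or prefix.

First, C1 ⊕ C2 = (M1 ⊕ K) ⊕ (M2 ⊕ K) = M1 ⊕ M2, so the key drops out. Then M2 = (M1 ⊕ M2) ⊕ M1 over the first 13 bytes.
byte 0: (ad xor 58) xor 72 = f5 xor 72 = 87
byte 1: (bd xor 81) xor 65 = 3c xor 65 = 59
byte 2: (1b xor 95) xor 70 = 8e xor 70 = fe
byte 3: (a0 xor 9e) xor 6f = 3e xor 6f = 51
byte 4: (26 xor 4d) xor 72 = 6b xor 72 = 19
byte 5: (a4 xor d8) xor 74 = 7c xor 74 = 08
byte 6: (33 xor 39) xor 20 = 0a xor 20 = 2a
byte 7: (ef xor 0d) xor 73 = e2 xor 73 = 91
byte 8: (3d xor 6e) xor 74 = 53 xor 74 = 27
byte 9: (fa xor 28) xor 61 = d2 xor 61 = b3
byte 10: (a6 xor 6a) xor 74 = cc xor 74 = b8
byte 11: (bc xor aa) xor 75 = 16 xor 75 = 63
byte 12: (17 xor e9) xor 73 = fe xor 73 = 8d

8759fe5119082a9127b3b8638d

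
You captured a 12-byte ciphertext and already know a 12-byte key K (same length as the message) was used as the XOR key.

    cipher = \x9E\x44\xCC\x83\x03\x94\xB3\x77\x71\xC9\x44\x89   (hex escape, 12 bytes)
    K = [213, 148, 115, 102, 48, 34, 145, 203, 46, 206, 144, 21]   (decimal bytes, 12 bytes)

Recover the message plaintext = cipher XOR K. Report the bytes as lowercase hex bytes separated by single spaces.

4b d0 bf e5 33 b6 22 bc 5f 07 d4 9c

158 ⊕ 213 =  75
 68 ⊕ 148 = 208
204 ⊕ 115 = 191
131 ⊕ 102 = 229
  3 ⊕  48 =  51
148 ⊕  34 = 182
179 ⊕ 145 =  34
119 ⊕ 203 = 188
113 ⊕  46 =  95
201 ⊕ 206 =   7
 68 ⊕ 144 = 212
137 ⊕  21 = 156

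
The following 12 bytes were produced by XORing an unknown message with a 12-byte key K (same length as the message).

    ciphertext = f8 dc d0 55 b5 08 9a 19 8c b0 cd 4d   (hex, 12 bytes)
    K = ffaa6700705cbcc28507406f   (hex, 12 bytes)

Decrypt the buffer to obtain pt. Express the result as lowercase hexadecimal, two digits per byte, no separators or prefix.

0776b755c55426db09b78d22

f8 ^ ff = 07
dc ^ aa = 76
d0 ^ 67 = b7
55 ^ 00 = 55
b5 ^ 70 = c5
08 ^ 5c = 54
9a ^ bc = 26
19 ^ c2 = db
8c ^ 85 = 09
b0 ^ 07 = b7
cd ^ 40 = 8d
4d ^ 6f = 22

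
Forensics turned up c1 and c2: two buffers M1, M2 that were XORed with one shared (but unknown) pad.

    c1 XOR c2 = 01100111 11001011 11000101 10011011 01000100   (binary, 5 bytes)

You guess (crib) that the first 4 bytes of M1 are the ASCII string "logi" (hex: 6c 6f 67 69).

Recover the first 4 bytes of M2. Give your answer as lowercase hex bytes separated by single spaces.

Since c1 ⊕ c2 = M1 ⊕ M2, XORing with the guessed M1 bytes yields the corresponding M2 bytes: M2 = (c1 ⊕ c2) ⊕ M1.
67 xor 6c = 0b
cb xor 6f = a4
c5 xor 67 = a2
9b xor 69 = f2

0b a4 a2 f2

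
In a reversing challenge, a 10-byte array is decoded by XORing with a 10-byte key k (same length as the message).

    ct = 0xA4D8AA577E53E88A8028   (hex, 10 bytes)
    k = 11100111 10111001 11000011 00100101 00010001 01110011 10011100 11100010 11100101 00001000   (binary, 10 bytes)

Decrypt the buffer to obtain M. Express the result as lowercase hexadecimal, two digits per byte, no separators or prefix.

436169726f2074686520

164 XOR 231 =  67
216 XOR 185 =  97
170 XOR 195 = 105
 87 XOR  37 = 114
126 XOR  17 = 111
 83 XOR 115 =  32
232 XOR 156 = 116
138 XOR 226 = 104
128 XOR 229 = 101
 40 XOR   8 =  32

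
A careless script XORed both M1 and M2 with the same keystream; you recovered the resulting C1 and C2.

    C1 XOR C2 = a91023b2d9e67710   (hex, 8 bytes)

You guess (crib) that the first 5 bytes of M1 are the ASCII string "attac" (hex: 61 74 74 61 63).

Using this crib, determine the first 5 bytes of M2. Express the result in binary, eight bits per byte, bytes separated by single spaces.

11001000 01100100 01010111 11010011 10111010

Since C1 ⊕ C2 = M1 ⊕ M2, XORing with the guessed M1 bytes yields the corresponding M2 bytes: M2 = (C1 ⊕ C2) ⊕ M1.
169 XOR  97 = 200
 16 XOR 116 = 100
 35 XOR 116 =  87
178 XOR  97 = 211
217 XOR  99 = 186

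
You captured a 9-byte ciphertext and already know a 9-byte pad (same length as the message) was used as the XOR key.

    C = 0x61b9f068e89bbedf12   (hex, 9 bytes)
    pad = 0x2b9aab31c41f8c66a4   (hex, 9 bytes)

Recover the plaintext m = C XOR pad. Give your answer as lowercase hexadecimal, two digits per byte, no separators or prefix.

4a235b592c8432b9b6

XOR is its own inverse, so applying the key byte-wise gives the result directly.
01100001 ⊕ 00101011 = 01001010
10111001 ⊕ 10011010 = 00100011
11110000 ⊕ 10101011 = 01011011
01101000 ⊕ 00110001 = 01011001
11101000 ⊕ 11000100 = 00101100
10011011 ⊕ 00011111 = 10000100
10111110 ⊕ 10001100 = 00110010
11011111 ⊕ 01100110 = 10111001
00010010 ⊕ 10100100 = 10110110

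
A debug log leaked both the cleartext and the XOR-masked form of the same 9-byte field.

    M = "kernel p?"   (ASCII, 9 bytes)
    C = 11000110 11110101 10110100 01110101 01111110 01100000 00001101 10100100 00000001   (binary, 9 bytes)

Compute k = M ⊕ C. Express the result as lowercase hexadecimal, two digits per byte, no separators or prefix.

ad90c61b1b0c2dd43e

Since C = M ⊕ k, XORing both sides with M gives k = M ⊕ C.
byte 0: 6b xor c6 = ad
byte 1: 65 xor f5 = 90
byte 2: 72 xor b4 = c6
byte 3: 6e xor 75 = 1b
byte 4: 65 xor 7e = 1b
byte 5: 6c xor 60 = 0c
byte 6: 20 xor 0d = 2d
byte 7: 70 xor a4 = d4
byte 8: 3f xor 01 = 3e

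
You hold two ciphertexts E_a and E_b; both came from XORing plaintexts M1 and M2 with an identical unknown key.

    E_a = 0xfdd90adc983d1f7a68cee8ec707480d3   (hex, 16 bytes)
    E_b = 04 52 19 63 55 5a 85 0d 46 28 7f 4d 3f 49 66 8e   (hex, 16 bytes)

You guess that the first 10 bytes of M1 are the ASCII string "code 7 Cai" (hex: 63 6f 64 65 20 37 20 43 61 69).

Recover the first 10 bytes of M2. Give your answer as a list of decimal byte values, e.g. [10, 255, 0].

First, E_a ⊕ E_b = (M1 ⊕ K) ⊕ (M2 ⊕ K) = M1 ⊕ M2, so the key drops out. Then M2 = (M1 ⊕ M2) ⊕ M1 over the first 10 bytes.
byte 0: (fd ^ 04) ^ 63 = f9 ^ 63 = 9a
byte 1: (d9 ^ 52) ^ 6f = 8b ^ 6f = e4
byte 2: (0a ^ 19) ^ 64 = 13 ^ 64 = 77
byte 3: (dc ^ 63) ^ 65 = bf ^ 65 = da
byte 4: (98 ^ 55) ^ 20 = cd ^ 20 = ed
byte 5: (3d ^ 5a) ^ 37 = 67 ^ 37 = 50
byte 6: (1f ^ 85) ^ 20 = 9a ^ 20 = ba
byte 7: (7a ^ 0d) ^ 43 = 77 ^ 43 = 34
byte 8: (68 ^ 46) ^ 61 = 2e ^ 61 = 4f
byte 9: (ce ^ 28) ^ 69 = e6 ^ 69 = 8f

[154, 228, 119, 218, 237, 80, 186, 52, 79, 143]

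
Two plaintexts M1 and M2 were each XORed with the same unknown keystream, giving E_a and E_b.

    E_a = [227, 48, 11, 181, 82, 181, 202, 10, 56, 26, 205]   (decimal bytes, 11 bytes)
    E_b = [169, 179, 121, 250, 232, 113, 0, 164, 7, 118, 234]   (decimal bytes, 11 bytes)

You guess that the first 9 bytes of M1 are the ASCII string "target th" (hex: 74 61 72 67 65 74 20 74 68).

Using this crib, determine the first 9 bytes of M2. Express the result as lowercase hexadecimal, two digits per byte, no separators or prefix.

3ee20028dfb0eada57

First, E_a ⊕ E_b = (M1 ⊕ K) ⊕ (M2 ⊕ K) = M1 ⊕ M2, so the key drops out. Then M2 = (M1 ⊕ M2) ⊕ M1 over the first 9 bytes.
byte 0: (e3 ^ a9) ^ 74 = 4a ^ 74 = 3e
byte 1: (30 ^ b3) ^ 61 = 83 ^ 61 = e2
byte 2: (0b ^ 79) ^ 72 = 72 ^ 72 = 00
byte 3: (b5 ^ fa) ^ 67 = 4f ^ 67 = 28
byte 4: (52 ^ e8) ^ 65 = ba ^ 65 = df
byte 5: (b5 ^ 71) ^ 74 = c4 ^ 74 = b0
byte 6: (ca ^ 00) ^ 20 = ca ^ 20 = ea
byte 7: (0a ^ a4) ^ 74 = ae ^ 74 = da
byte 8: (38 ^ 07) ^ 68 = 3f ^ 68 = 57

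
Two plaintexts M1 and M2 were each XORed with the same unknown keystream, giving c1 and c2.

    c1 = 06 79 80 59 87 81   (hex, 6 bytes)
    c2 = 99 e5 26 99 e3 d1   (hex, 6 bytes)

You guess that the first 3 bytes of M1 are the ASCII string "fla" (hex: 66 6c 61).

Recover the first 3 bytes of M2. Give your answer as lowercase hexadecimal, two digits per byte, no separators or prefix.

First, c1 ⊕ c2 = (M1 ⊕ K) ⊕ (M2 ⊕ K) = M1 ⊕ M2, so the key drops out. Then M2 = (M1 ⊕ M2) ⊕ M1 over the first 3 bytes.
byte 0: (06 xor 99) xor 66 = 9f xor 66 = f9
byte 1: (79 xor e5) xor 6c = 9c xor 6c = f0
byte 2: (80 xor 26) xor 61 = a6 xor 61 = c7

f9f0c7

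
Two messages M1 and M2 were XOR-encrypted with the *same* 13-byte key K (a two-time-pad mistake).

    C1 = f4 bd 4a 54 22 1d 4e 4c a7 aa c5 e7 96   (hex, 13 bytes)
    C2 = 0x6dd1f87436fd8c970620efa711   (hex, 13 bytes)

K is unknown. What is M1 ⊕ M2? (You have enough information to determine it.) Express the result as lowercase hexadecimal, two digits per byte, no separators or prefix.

C1 ⊕ C2 = (M1 ⊕ K) ⊕ (M2 ⊕ K) = M1 ⊕ M2 — the shared key cancels under XOR.
byte 0: 244 XOR 109 = 153
byte 1: 189 XOR 209 = 108
byte 2:  74 XOR 248 = 178
byte 3:  84 XOR 116 =  32
byte 4:  34 XOR  54 =  20
byte 5:  29 XOR 253 = 224
byte 6:  78 XOR 140 = 194
byte 7:  76 XOR 151 = 219
byte 8: 167 XOR   6 = 161
byte 9: 170 XOR  32 = 138
byte 10: 197 XOR 239 =  42
byte 11: 231 XOR 167 =  64
byte 12: 150 XOR  17 = 135

996cb22014e0c2dba18a2a4087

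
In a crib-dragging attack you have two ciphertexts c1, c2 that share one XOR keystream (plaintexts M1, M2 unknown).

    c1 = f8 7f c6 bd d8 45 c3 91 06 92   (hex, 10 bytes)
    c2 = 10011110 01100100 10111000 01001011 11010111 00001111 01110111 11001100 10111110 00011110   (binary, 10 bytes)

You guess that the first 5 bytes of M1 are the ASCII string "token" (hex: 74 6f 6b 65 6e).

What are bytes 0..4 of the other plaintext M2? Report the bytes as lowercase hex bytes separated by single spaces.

12 74 15 93 61

First, c1 ⊕ c2 = (M1 ⊕ K) ⊕ (M2 ⊕ K) = M1 ⊕ M2, so the key drops out. Then M2 = (M1 ⊕ M2) ⊕ M1 over the first 5 bytes.
byte 0: (f8 XOR 9e) XOR 74 = 66 XOR 74 = 12
byte 1: (7f XOR 64) XOR 6f = 1b XOR 6f = 74
byte 2: (c6 XOR b8) XOR 6b = 7e XOR 6b = 15
byte 3: (bd XOR 4b) XOR 65 = f6 XOR 65 = 93
byte 4: (d8 XOR d7) XOR 6e = 0f XOR 6e = 61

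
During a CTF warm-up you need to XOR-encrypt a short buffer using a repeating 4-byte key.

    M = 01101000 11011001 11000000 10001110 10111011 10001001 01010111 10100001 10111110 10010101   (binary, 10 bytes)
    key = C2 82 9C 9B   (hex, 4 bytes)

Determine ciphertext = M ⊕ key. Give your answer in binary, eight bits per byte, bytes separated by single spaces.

10101010 01011011 01011100 00010101 01111001 00001011 11001011 00111010 01111100 00010111

The 4-byte key repeats, so the effective keystream is c2 82 9c 9b c2 82 9c 9b c2 82.
byte 0: 68 ^ c2 = aa
byte 1: d9 ^ 82 = 5b
byte 2: c0 ^ 9c = 5c
byte 3: 8e ^ 9b = 15
byte 4: bb ^ c2 = 79
byte 5: 89 ^ 82 = 0b
byte 6: 57 ^ 9c = cb
byte 7: a1 ^ 9b = 3a
byte 8: be ^ c2 = 7c
byte 9: 95 ^ 82 = 17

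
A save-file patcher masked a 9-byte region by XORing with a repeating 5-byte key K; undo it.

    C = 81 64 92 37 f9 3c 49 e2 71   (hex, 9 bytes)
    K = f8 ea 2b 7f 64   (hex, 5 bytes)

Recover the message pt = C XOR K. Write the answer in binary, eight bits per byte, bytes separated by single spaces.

01111001 10001110 10111001 01001000 10011101 11000100 10100011 11001001 00001110

The 5-byte key repeats, so the effective keystream is f8 ea 2b 7f 64 f8 ea 2b 7f.
byte 0: 81 ⊕ f8 = 79
byte 1: 64 ⊕ ea = 8e
byte 2: 92 ⊕ 2b = b9
byte 3: 37 ⊕ 7f = 48
byte 4: f9 ⊕ 64 = 9d
byte 5: 3c ⊕ f8 = c4
byte 6: 49 ⊕ ea = a3
byte 7: e2 ⊕ 2b = c9
byte 8: 71 ⊕ 7f = 0e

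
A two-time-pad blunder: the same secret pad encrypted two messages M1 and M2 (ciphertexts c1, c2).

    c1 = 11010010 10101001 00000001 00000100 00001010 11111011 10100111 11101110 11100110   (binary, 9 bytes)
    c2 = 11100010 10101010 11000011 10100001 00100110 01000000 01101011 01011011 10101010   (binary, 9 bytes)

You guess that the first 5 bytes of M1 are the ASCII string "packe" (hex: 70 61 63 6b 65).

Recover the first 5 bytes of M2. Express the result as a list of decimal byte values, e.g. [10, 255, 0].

First, c1 ⊕ c2 = (M1 ⊕ K) ⊕ (M2 ⊕ K) = M1 ⊕ M2, so the key drops out. Then M2 = (M1 ⊕ M2) ⊕ M1 over the first 5 bytes.
byte 0: (d2 xor e2) xor 70 = 30 xor 70 = 40
byte 1: (a9 xor aa) xor 61 = 03 xor 61 = 62
byte 2: (01 xor c3) xor 63 = c2 xor 63 = a1
byte 3: (04 xor a1) xor 6b = a5 xor 6b = ce
byte 4: (0a xor 26) xor 65 = 2c xor 65 = 49

[64, 98, 161, 206, 73]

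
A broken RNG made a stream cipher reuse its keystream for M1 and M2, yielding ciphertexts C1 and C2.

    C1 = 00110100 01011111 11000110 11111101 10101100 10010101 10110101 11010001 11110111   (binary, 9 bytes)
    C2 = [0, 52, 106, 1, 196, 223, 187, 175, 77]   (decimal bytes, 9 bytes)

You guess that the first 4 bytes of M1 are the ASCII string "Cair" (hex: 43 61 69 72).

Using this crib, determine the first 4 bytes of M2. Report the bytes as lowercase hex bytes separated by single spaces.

First, C1 ⊕ C2 = (M1 ⊕ K) ⊕ (M2 ⊕ K) = M1 ⊕ M2, so the key drops out. Then M2 = (M1 ⊕ M2) ⊕ M1 over the first 4 bytes.
byte 0: (34 ^ 00) ^ 43 = 34 ^ 43 = 77
byte 1: (5f ^ 34) ^ 61 = 6b ^ 61 = 0a
byte 2: (c6 ^ 6a) ^ 69 = ac ^ 69 = c5
byte 3: (fd ^ 01) ^ 72 = fc ^ 72 = 8e

77 0a c5 8e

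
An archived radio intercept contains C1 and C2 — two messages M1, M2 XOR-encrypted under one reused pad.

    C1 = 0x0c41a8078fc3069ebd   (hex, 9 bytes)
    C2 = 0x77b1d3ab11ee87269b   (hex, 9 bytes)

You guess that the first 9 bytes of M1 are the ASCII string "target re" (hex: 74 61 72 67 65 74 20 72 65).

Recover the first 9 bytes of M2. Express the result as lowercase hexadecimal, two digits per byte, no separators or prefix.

0f9109cbfb59a1ca43

First, C1 ⊕ C2 = (M1 ⊕ K) ⊕ (M2 ⊕ K) = M1 ⊕ M2, so the key drops out. Then M2 = (M1 ⊕ M2) ⊕ M1 over the first 9 bytes.
byte 0: (0c ⊕ 77) ⊕ 74 = 7b ⊕ 74 = 0f
byte 1: (41 ⊕ b1) ⊕ 61 = f0 ⊕ 61 = 91
byte 2: (a8 ⊕ d3) ⊕ 72 = 7b ⊕ 72 = 09
byte 3: (07 ⊕ ab) ⊕ 67 = ac ⊕ 67 = cb
byte 4: (8f ⊕ 11) ⊕ 65 = 9e ⊕ 65 = fb
byte 5: (c3 ⊕ ee) ⊕ 74 = 2d ⊕ 74 = 59
byte 6: (06 ⊕ 87) ⊕ 20 = 81 ⊕ 20 = a1
byte 7: (9e ⊕ 26) ⊕ 72 = b8 ⊕ 72 = ca
byte 8: (bd ⊕ 9b) ⊕ 65 = 26 ⊕ 65 = 43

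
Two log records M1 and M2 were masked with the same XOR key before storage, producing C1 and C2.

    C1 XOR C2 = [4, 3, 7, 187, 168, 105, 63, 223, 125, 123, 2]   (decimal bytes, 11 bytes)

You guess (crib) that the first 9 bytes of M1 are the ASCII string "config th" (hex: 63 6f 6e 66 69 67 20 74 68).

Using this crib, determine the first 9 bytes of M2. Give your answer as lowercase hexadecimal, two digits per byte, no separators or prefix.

Since C1 ⊕ C2 = M1 ⊕ M2, XORing with the guessed M1 bytes yields the corresponding M2 bytes: M2 = (C1 ⊕ C2) ⊕ M1.
  4 ⊕  99 = 103
  3 ⊕ 111 = 108
  7 ⊕ 110 = 105
187 ⊕ 102 = 221
168 ⊕ 105 = 193
105 ⊕ 103 =  14
 63 ⊕  32 =  31
223 ⊕ 116 = 171
125 ⊕ 104 =  21

676c69ddc10e1fab15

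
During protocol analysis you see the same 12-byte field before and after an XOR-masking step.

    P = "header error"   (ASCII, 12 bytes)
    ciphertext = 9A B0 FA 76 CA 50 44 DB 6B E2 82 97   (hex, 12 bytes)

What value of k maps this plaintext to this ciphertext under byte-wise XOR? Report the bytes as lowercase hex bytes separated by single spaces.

f2 d5 9b 12 af 22 64 be 19 90 ed e5

Since ciphertext = P ⊕ k, XORing both sides with P gives k = P ⊕ ciphertext.
104 xor 154 = 242
101 xor 176 = 213
 97 xor 250 = 155
100 xor 118 =  18
101 xor 202 = 175
114 xor  80 =  34
 32 xor  68 = 100
101 xor 219 = 190
114 xor 107 =  25
114 xor 226 = 144
111 xor 130 = 237
114 xor 151 = 229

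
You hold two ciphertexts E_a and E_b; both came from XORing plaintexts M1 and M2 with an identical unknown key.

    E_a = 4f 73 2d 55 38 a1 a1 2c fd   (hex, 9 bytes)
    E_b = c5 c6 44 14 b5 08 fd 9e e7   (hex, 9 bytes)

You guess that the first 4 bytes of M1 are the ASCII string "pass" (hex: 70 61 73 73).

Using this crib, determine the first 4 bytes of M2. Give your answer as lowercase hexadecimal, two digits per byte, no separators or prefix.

fad41a32

First, E_a ⊕ E_b = (M1 ⊕ K) ⊕ (M2 ⊕ K) = M1 ⊕ M2, so the key drops out. Then M2 = (M1 ⊕ M2) ⊕ M1 over the first 4 bytes.
byte 0: (4f XOR c5) XOR 70 = 8a XOR 70 = fa
byte 1: (73 XOR c6) XOR 61 = b5 XOR 61 = d4
byte 2: (2d XOR 44) XOR 73 = 69 XOR 73 = 1a
byte 3: (55 XOR 14) XOR 73 = 41 XOR 73 = 32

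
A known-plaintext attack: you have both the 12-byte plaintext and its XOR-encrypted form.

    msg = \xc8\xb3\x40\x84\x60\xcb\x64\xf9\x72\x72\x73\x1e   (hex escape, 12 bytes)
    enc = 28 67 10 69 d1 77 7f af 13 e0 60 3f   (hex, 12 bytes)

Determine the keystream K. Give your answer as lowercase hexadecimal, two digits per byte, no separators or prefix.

e0d450edb1bc1b5661921321

Since enc = msg ⊕ K, XORing both sides with msg gives K = msg ⊕ enc.
byte 0: c8 xor 28 = e0
byte 1: b3 xor 67 = d4
byte 2: 40 xor 10 = 50
byte 3: 84 xor 69 = ed
byte 4: 60 xor d1 = b1
byte 5: cb xor 77 = bc
byte 6: 64 xor 7f = 1b
byte 7: f9 xor af = 56
byte 8: 72 xor 13 = 61
byte 9: 72 xor e0 = 92
byte 10: 73 xor 60 = 13
byte 11: 1e xor 3f = 21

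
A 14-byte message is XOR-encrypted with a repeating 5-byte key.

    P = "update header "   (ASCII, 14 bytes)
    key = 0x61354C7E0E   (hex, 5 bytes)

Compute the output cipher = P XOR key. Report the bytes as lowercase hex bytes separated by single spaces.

The 5-byte key repeats, so the effective keystream is 61 35 4c 7e 0e 61 35 4c 7e 0e 61 35 4c 7e.
byte 0: 75 XOR 61 = 14
byte 1: 70 XOR 35 = 45
byte 2: 64 XOR 4c = 28
byte 3: 61 XOR 7e = 1f
byte 4: 74 XOR 0e = 7a
byte 5: 65 XOR 61 = 04
byte 6: 20 XOR 35 = 15
byte 7: 68 XOR 4c = 24
byte 8: 65 XOR 7e = 1b
byte 9: 61 XOR 0e = 6f
byte 10: 64 XOR 61 = 05
byte 11: 65 XOR 35 = 50
byte 12: 72 XOR 4c = 3e
byte 13: 20 XOR 7e = 5e

14 45 28 1f 7a 04 15 24 1b 6f 05 50 3e 5e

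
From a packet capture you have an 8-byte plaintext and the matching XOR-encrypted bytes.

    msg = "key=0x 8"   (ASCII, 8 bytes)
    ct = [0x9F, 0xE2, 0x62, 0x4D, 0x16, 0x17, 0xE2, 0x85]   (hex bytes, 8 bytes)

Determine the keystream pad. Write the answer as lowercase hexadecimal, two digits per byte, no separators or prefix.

f4871b70266fc2bd

Since ct = msg ⊕ pad, XORing both sides with msg gives pad = msg ⊕ ct.
6b xor 9f = f4
65 xor e2 = 87
79 xor 62 = 1b
3d xor 4d = 70
30 xor 16 = 26
78 xor 17 = 6f
20 xor e2 = c2
38 xor 85 = bd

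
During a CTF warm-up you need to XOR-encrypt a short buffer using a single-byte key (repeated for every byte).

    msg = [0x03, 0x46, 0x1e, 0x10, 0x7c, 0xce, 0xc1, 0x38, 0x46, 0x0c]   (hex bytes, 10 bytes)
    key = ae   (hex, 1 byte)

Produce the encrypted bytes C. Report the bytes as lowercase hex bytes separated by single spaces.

ad e8 b0 be d2 60 6f 96 e8 a2

The 1-byte key repeats, so the effective keystream is ae ae ae ae ae ae ae ae ae ae.
byte 0:   3 XOR 174 = 173
byte 1:  70 XOR 174 = 232
byte 2:  30 XOR 174 = 176
byte 3:  16 XOR 174 = 190
byte 4: 124 XOR 174 = 210
byte 5: 206 XOR 174 =  96
byte 6: 193 XOR 174 = 111
byte 7:  56 XOR 174 = 150
byte 8:  70 XOR 174 = 232
byte 9:  12 XOR 174 = 162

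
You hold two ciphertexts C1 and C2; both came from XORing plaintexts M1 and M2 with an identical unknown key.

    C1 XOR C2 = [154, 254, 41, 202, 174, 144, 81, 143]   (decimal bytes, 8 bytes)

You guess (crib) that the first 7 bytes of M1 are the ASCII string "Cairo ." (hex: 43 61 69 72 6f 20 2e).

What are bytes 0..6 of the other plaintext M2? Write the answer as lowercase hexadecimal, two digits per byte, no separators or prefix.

d99f40b8c1b07f

Since C1 ⊕ C2 = M1 ⊕ M2, XORing with the guessed M1 bytes yields the corresponding M2 bytes: M2 = (C1 ⊕ C2) ⊕ M1.
154 ^  67 = 217
254 ^  97 = 159
 41 ^ 105 =  64
202 ^ 114 = 184
174 ^ 111 = 193
144 ^  32 = 176
 81 ^  46 = 127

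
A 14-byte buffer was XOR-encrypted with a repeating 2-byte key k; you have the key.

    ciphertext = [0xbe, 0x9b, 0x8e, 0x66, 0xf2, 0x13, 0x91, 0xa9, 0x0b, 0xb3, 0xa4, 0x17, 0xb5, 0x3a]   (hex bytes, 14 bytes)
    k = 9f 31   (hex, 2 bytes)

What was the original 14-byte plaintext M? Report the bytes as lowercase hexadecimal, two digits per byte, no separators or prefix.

The 2-byte key repeats, so the effective keystream is 9f 31 9f 31 9f 31 9f 31 9f 31 9f 31 9f 31.
byte 0: 190 ⊕ 159 =  33
byte 1: 155 ⊕  49 = 170
byte 2: 142 ⊕ 159 =  17
byte 3: 102 ⊕  49 =  87
byte 4: 242 ⊕ 159 = 109
byte 5:  19 ⊕  49 =  34
byte 6: 145 ⊕ 159 =  14
byte 7: 169 ⊕  49 = 152
byte 8:  11 ⊕ 159 = 148
byte 9: 179 ⊕  49 = 130
byte 10: 164 ⊕ 159 =  59
byte 11:  23 ⊕  49 =  38
byte 12: 181 ⊕ 159 =  42
byte 13:  58 ⊕  49 =  11

21aa11576d220e9894823b262a0b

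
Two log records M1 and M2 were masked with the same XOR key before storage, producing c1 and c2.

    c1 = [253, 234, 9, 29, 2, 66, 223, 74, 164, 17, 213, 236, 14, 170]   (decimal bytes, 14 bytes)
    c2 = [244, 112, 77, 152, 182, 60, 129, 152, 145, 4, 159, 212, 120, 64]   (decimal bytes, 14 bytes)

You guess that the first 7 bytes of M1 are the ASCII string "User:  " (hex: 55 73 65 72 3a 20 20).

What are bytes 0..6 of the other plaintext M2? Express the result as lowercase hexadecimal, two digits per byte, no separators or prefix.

First, c1 ⊕ c2 = (M1 ⊕ K) ⊕ (M2 ⊕ K) = M1 ⊕ M2, so the key drops out. Then M2 = (M1 ⊕ M2) ⊕ M1 over the first 7 bytes.
byte 0: (fd ⊕ f4) ⊕ 55 = 09 ⊕ 55 = 5c
byte 1: (ea ⊕ 70) ⊕ 73 = 9a ⊕ 73 = e9
byte 2: (09 ⊕ 4d) ⊕ 65 = 44 ⊕ 65 = 21
byte 3: (1d ⊕ 98) ⊕ 72 = 85 ⊕ 72 = f7
byte 4: (02 ⊕ b6) ⊕ 3a = b4 ⊕ 3a = 8e
byte 5: (42 ⊕ 3c) ⊕ 20 = 7e ⊕ 20 = 5e
byte 6: (df ⊕ 81) ⊕ 20 = 5e ⊕ 20 = 7e

5ce921f78e5e7e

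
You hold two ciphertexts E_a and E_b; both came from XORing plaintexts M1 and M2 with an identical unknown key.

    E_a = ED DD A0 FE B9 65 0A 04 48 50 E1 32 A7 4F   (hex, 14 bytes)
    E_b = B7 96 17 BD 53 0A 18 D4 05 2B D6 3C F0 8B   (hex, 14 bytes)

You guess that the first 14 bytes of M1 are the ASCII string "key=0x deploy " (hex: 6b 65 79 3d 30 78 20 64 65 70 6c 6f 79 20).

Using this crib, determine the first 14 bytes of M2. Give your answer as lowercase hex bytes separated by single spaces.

First, E_a ⊕ E_b = (M1 ⊕ K) ⊕ (M2 ⊕ K) = M1 ⊕ M2, so the key drops out. Then M2 = (M1 ⊕ M2) ⊕ M1 over the first 14 bytes.
byte 0: (ed XOR b7) XOR 6b = 5a XOR 6b = 31
byte 1: (dd XOR 96) XOR 65 = 4b XOR 65 = 2e
byte 2: (a0 XOR 17) XOR 79 = b7 XOR 79 = ce
byte 3: (fe XOR bd) XOR 3d = 43 XOR 3d = 7e
byte 4: (b9 XOR 53) XOR 30 = ea XOR 30 = da
byte 5: (65 XOR 0a) XOR 78 = 6f XOR 78 = 17
byte 6: (0a XOR 18) XOR 20 = 12 XOR 20 = 32
byte 7: (04 XOR d4) XOR 64 = d0 XOR 64 = b4
byte 8: (48 XOR 05) XOR 65 = 4d XOR 65 = 28
byte 9: (50 XOR 2b) XOR 70 = 7b XOR 70 = 0b
byte 10: (e1 XOR d6) XOR 6c = 37 XOR 6c = 5b
byte 11: (32 XOR 3c) XOR 6f = 0e XOR 6f = 61
byte 12: (a7 XOR f0) XOR 79 = 57 XOR 79 = 2e
byte 13: (4f XOR 8b) XOR 20 = c4 XOR 20 = e4

31 2e ce 7e da 17 32 b4 28 0b 5b 61 2e e4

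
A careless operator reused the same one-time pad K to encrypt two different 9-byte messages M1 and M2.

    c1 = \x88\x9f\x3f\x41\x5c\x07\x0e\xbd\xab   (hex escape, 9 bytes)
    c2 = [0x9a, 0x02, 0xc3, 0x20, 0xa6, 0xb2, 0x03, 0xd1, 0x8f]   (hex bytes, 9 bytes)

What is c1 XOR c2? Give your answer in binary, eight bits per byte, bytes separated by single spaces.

c1 ⊕ c2 = (M1 ⊕ K) ⊕ (M2 ⊕ K) = M1 ⊕ M2 — the shared key cancels under XOR.
88 ^ 9a = 12
9f ^ 02 = 9d
3f ^ c3 = fc
41 ^ 20 = 61
5c ^ a6 = fa
07 ^ b2 = b5
0e ^ 03 = 0d
bd ^ d1 = 6c
ab ^ 8f = 24

00010010 10011101 11111100 01100001 11111010 10110101 00001101 01101100 00100100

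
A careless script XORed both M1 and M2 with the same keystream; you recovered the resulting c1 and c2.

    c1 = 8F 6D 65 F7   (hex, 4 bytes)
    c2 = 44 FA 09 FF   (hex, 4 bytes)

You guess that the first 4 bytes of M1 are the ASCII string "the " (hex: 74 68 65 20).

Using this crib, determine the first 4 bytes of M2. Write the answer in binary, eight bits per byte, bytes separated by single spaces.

First, c1 ⊕ c2 = (M1 ⊕ K) ⊕ (M2 ⊕ K) = M1 ⊕ M2, so the key drops out. Then M2 = (M1 ⊕ M2) ⊕ M1 over the first 4 bytes.
byte 0: (8f XOR 44) XOR 74 = cb XOR 74 = bf
byte 1: (6d XOR fa) XOR 68 = 97 XOR 68 = ff
byte 2: (65 XOR 09) XOR 65 = 6c XOR 65 = 09
byte 3: (f7 XOR ff) XOR 20 = 08 XOR 20 = 28

10111111 11111111 00001001 00101000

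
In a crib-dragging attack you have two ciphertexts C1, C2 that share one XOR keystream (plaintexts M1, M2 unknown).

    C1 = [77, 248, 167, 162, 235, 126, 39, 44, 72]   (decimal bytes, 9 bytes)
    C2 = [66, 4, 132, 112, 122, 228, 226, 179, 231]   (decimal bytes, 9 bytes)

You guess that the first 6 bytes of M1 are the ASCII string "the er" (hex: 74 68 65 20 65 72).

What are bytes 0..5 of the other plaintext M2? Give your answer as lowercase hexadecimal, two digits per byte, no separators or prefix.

First, C1 ⊕ C2 = (M1 ⊕ K) ⊕ (M2 ⊕ K) = M1 ⊕ M2, so the key drops out. Then M2 = (M1 ⊕ M2) ⊕ M1 over the first 6 bytes.
byte 0: (4d xor 42) xor 74 = 0f xor 74 = 7b
byte 1: (f8 xor 04) xor 68 = fc xor 68 = 94
byte 2: (a7 xor 84) xor 65 = 23 xor 65 = 46
byte 3: (a2 xor 70) xor 20 = d2 xor 20 = f2
byte 4: (eb xor 7a) xor 65 = 91 xor 65 = f4
byte 5: (7e xor e4) xor 72 = 9a xor 72 = e8

7b9446f2f4e8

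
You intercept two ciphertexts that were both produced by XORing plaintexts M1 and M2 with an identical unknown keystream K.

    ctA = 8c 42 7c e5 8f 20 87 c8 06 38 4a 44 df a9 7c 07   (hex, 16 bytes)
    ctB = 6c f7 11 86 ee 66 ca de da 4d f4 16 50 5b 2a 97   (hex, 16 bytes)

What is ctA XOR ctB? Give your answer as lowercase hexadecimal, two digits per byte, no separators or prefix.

ctA ⊕ ctB = (M1 ⊕ K) ⊕ (M2 ⊕ K) = M1 ⊕ M2 — the shared key cancels under XOR.
byte 0: 8c XOR 6c = e0
byte 1: 42 XOR f7 = b5
byte 2: 7c XOR 11 = 6d
byte 3: e5 XOR 86 = 63
byte 4: 8f XOR ee = 61
byte 5: 20 XOR 66 = 46
byte 6: 87 XOR ca = 4d
byte 7: c8 XOR de = 16
byte 8: 06 XOR da = dc
byte 9: 38 XOR 4d = 75
byte 10: 4a XOR f4 = be
byte 11: 44 XOR 16 = 52
byte 12: df XOR 50 = 8f
byte 13: a9 XOR 5b = f2
byte 14: 7c XOR 2a = 56
byte 15: 07 XOR 97 = 90

e0b56d6361464d16dc75be528ff25690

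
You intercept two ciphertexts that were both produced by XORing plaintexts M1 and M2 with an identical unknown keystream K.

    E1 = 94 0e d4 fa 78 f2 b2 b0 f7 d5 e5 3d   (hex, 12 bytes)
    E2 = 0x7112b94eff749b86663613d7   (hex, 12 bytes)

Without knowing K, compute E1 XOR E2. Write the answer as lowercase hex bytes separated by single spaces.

E1 ⊕ E2 = (M1 ⊕ K) ⊕ (M2 ⊕ K) = M1 ⊕ M2 — the shared key cancels under XOR.
byte 0: 94 xor 71 = e5
byte 1: 0e xor 12 = 1c
byte 2: d4 xor b9 = 6d
byte 3: fa xor 4e = b4
byte 4: 78 xor ff = 87
byte 5: f2 xor 74 = 86
byte 6: b2 xor 9b = 29
byte 7: b0 xor 86 = 36
byte 8: f7 xor 66 = 91
byte 9: d5 xor 36 = e3
byte 10: e5 xor 13 = f6
byte 11: 3d xor d7 = ea

e5 1c 6d b4 87 86 29 36 91 e3 f6 ea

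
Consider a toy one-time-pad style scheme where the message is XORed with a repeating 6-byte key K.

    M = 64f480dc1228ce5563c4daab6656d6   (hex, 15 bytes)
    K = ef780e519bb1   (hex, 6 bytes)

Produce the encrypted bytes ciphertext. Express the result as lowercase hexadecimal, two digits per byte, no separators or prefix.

8b8c8e8d8999212d6d95411a892ed8

The 6-byte key repeats, so the effective keystream is ef 78 0e 51 9b b1 ef 78 0e 51 9b b1 ef 78 0e.
byte 0: 64 ⊕ ef = 8b
byte 1: f4 ⊕ 78 = 8c
byte 2: 80 ⊕ 0e = 8e
byte 3: dc ⊕ 51 = 8d
byte 4: 12 ⊕ 9b = 89
byte 5: 28 ⊕ b1 = 99
byte 6: ce ⊕ ef = 21
byte 7: 55 ⊕ 78 = 2d
byte 8: 63 ⊕ 0e = 6d
byte 9: c4 ⊕ 51 = 95
byte 10: da ⊕ 9b = 41
byte 11: ab ⊕ b1 = 1a
byte 12: 66 ⊕ ef = 89
byte 13: 56 ⊕ 78 = 2e
byte 14: d6 ⊕ 0e = d8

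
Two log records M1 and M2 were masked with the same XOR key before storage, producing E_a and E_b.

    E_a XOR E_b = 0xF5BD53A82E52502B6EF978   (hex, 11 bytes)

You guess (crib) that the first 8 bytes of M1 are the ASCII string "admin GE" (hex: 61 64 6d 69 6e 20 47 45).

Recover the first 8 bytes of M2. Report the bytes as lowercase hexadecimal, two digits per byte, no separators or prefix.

Since E_a ⊕ E_b = M1 ⊕ M2, XORing with the guessed M1 bytes yields the corresponding M2 bytes: M2 = (E_a ⊕ E_b) ⊕ M1.
byte 0: f5 ^ 61 = 94
byte 1: bd ^ 64 = d9
byte 2: 53 ^ 6d = 3e
byte 3: a8 ^ 69 = c1
byte 4: 2e ^ 6e = 40
byte 5: 52 ^ 20 = 72
byte 6: 50 ^ 47 = 17
byte 7: 2b ^ 45 = 6e

94d93ec14072176e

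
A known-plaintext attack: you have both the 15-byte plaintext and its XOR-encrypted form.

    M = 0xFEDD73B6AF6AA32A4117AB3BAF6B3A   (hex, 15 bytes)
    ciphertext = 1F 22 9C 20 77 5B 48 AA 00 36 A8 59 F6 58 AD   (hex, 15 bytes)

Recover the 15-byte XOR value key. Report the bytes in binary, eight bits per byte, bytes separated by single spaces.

Since ciphertext = M ⊕ key, XORing both sides with M gives key = M ⊕ ciphertext.
byte 0: 254 ⊕  31 = 225
byte 1: 221 ⊕  34 = 255
byte 2: 115 ⊕ 156 = 239
byte 3: 182 ⊕  32 = 150
byte 4: 175 ⊕ 119 = 216
byte 5: 106 ⊕  91 =  49
byte 6: 163 ⊕  72 = 235
byte 7:  42 ⊕ 170 = 128
byte 8:  65 ⊕   0 =  65
byte 9:  23 ⊕  54 =  33
byte 10: 171 ⊕ 168 =   3
byte 11:  59 ⊕  89 =  98
byte 12: 175 ⊕ 246 =  89
byte 13: 107 ⊕  88 =  51
byte 14:  58 ⊕ 173 = 151

11100001 11111111 11101111 10010110 11011000 00110001 11101011 10000000 01000001 00100001 00000011 01100010 01011001 00110011 10010111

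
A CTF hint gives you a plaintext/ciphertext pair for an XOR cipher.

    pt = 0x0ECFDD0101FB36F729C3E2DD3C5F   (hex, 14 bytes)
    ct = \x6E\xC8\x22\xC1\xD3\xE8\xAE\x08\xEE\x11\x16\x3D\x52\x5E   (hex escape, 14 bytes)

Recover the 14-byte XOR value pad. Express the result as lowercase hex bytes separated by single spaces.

60 07 ff c0 d2 13 98 ff c7 d2 f4 e0 6e 01

Since ct = pt ⊕ pad, XORing both sides with pt gives pad = pt ⊕ ct.
0e ⊕ 6e = 60
cf ⊕ c8 = 07
dd ⊕ 22 = ff
01 ⊕ c1 = c0
01 ⊕ d3 = d2
fb ⊕ e8 = 13
36 ⊕ ae = 98
f7 ⊕ 08 = ff
29 ⊕ ee = c7
c3 ⊕ 11 = d2
e2 ⊕ 16 = f4
dd ⊕ 3d = e0
3c ⊕ 52 = 6e
5f ⊕ 5e = 01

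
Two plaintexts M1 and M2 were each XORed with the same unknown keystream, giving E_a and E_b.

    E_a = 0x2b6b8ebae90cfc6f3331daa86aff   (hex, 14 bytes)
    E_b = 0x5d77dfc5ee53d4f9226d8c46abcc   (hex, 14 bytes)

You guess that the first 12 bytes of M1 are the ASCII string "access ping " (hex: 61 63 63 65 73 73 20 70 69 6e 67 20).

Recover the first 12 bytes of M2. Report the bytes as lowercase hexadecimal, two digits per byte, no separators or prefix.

First, E_a ⊕ E_b = (M1 ⊕ K) ⊕ (M2 ⊕ K) = M1 ⊕ M2, so the key drops out. Then M2 = (M1 ⊕ M2) ⊕ M1 over the first 12 bytes.
byte 0: (2b ^ 5d) ^ 61 = 76 ^ 61 = 17
byte 1: (6b ^ 77) ^ 63 = 1c ^ 63 = 7f
byte 2: (8e ^ df) ^ 63 = 51 ^ 63 = 32
byte 3: (ba ^ c5) ^ 65 = 7f ^ 65 = 1a
byte 4: (e9 ^ ee) ^ 73 = 07 ^ 73 = 74
byte 5: (0c ^ 53) ^ 73 = 5f ^ 73 = 2c
byte 6: (fc ^ d4) ^ 20 = 28 ^ 20 = 08
byte 7: (6f ^ f9) ^ 70 = 96 ^ 70 = e6
byte 8: (33 ^ 22) ^ 69 = 11 ^ 69 = 78
byte 9: (31 ^ 6d) ^ 6e = 5c ^ 6e = 32
byte 10: (da ^ 8c) ^ 67 = 56 ^ 67 = 31
byte 11: (a8 ^ 46) ^ 20 = ee ^ 20 = ce

177f321a742c08e6783231ce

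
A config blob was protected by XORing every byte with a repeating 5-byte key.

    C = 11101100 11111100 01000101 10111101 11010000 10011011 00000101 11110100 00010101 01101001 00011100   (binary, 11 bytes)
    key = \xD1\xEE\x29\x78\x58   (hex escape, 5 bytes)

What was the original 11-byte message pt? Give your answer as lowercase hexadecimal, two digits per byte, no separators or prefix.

3d126cc5884aebdd6d31cd

The 5-byte key repeats, so the effective keystream is d1 ee 29 78 58 d1 ee 29 78 58 d1.
byte 0: ec ^ d1 = 3d
byte 1: fc ^ ee = 12
byte 2: 45 ^ 29 = 6c
byte 3: bd ^ 78 = c5
byte 4: d0 ^ 58 = 88
byte 5: 9b ^ d1 = 4a
byte 6: 05 ^ ee = eb
byte 7: f4 ^ 29 = dd
byte 8: 15 ^ 78 = 6d
byte 9: 69 ^ 58 = 31
byte 10: 1c ^ d1 = cd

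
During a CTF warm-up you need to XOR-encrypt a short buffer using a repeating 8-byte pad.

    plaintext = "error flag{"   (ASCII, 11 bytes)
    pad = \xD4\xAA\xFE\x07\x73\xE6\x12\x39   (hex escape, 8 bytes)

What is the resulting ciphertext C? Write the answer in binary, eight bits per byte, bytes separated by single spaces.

The 8-byte key repeats, so the effective keystream is d4 aa fe 07 73 e6 12 39 d4 aa fe.
byte 0: 01100101 XOR 11010100 = 10110001
byte 1: 01110010 XOR 10101010 = 11011000
byte 2: 01110010 XOR 11111110 = 10001100
byte 3: 01101111 XOR 00000111 = 01101000
byte 4: 01110010 XOR 01110011 = 00000001
byte 5: 00100000 XOR 11100110 = 11000110
byte 6: 01100110 XOR 00010010 = 01110100
byte 7: 01101100 XOR 00111001 = 01010101
byte 8: 01100001 XOR 11010100 = 10110101
byte 9: 01100111 XOR 10101010 = 11001101
byte 10: 01111011 XOR 11111110 = 10000101

10110001 11011000 10001100 01101000 00000001 11000110 01110100 01010101 10110101 11001101 10000101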